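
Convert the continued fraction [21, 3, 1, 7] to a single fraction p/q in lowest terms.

659/31

Using pₖ = aₖpₖ₋₁ + pₖ₋₂ and qₖ = aₖqₖ₋₁ + qₖ₋₂:
  k=0: a=21, p=21, q=1
  k=1: a=3, p=64, q=3
  k=2: a=1, p=85, q=4
  k=3: a=7, p=659, q=31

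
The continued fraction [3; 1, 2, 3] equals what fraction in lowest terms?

Fold from the inside: start with 3/1.
  2 + 1/3 = 7/3
  1 + 3/7 = 10/7
  3 + 7/10 = 37/10

37/10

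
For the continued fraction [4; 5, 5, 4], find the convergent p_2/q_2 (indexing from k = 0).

109/26

Using pₖ = aₖpₖ₋₁ + pₖ₋₂, qₖ = aₖqₖ₋₁ + qₖ₋₂ (with p₋₁=1, p₋₂=0, q₋₁=0, q₋₂=1):
  k=0: a=4, p=4, q=1
  k=1: a=5, p=21, q=5
  k=2: a=5, p=109, q=26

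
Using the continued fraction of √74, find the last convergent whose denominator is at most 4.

√74 = [8; 1, 1, 1, 1, 16, …] (period length 5).
Convergents:
  p_0/q_0 = 8/1
  p_1/q_1 = 9/1
  p_2/q_2 = 17/2
  p_3/q_3 = 26/3
  p_4/q_4 = 43/5
q_3 = 3 ≤ 4 < 5 = q_4, so the answer is 26/3.

26/3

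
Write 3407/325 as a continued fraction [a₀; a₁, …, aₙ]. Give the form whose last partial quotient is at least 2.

3407 = 10*325 + 157
325 = 2*157 + 11
157 = 14*11 + 3
11 = 3*3 + 2
3 = 1*2 + 1
2 = 2*1 + 0  (stop)
So 3407/325 = [10; 2, 14, 3, 1, 2].

[10; 2, 14, 3, 1, 2]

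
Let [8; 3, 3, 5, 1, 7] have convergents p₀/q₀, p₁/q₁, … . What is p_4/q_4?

523/63

Using pₖ = aₖpₖ₋₁ + pₖ₋₂, qₖ = aₖqₖ₋₁ + qₖ₋₂ (with p₋₁=1, p₋₂=0, q₋₁=0, q₋₂=1):
  k=0: a=8, p=8, q=1
  k=1: a=3, p=25, q=3
  k=2: a=3, p=83, q=10
  k=3: a=5, p=440, q=53
  k=4: a=1, p=523, q=63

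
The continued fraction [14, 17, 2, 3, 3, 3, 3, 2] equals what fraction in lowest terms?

Using pₖ = aₖpₖ₋₁ + pₖ₋₂ and qₖ = aₖqₖ₋₁ + qₖ₋₂:
  k=0: a=14, p=14, q=1
  k=1: a=17, p=239, q=17
  k=2: a=2, p=492, q=35
  k=3: a=3, p=1715, q=122
  k=4: a=3, p=5637, q=401
  k=5: a=3, p=18626, q=1325
  k=6: a=3, p=61515, q=4376
  k=7: a=2, p=141656, q=10077

141656/10077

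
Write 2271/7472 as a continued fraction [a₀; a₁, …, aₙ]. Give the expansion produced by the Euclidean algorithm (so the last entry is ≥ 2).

[0; 3, 3, 2, 4, 7, 10]

2271 = 0·7472 + 2271
7472 = 3·2271 + 659
2271 = 3·659 + 294
659 = 2·294 + 71
294 = 4·71 + 10
71 = 7·10 + 1
10 = 10·1 + 0  (stop)
So 2271/7472 = [0; 3, 3, 2, 4, 7, 10].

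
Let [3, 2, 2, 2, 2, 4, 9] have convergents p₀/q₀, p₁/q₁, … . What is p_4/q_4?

99/29

Using pₖ = aₖpₖ₋₁ + pₖ₋₂, qₖ = aₖqₖ₋₁ + qₖ₋₂ (with p₋₁=1, p₋₂=0, q₋₁=0, q₋₂=1):
  k=0: a=3, p=3, q=1
  k=1: a=2, p=7, q=2
  k=2: a=2, p=17, q=5
  k=3: a=2, p=41, q=12
  k=4: a=2, p=99, q=29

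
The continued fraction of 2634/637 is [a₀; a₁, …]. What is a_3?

2634 = 4·637 + 86   →  a_0 = 4
637 = 7·86 + 35   →  a_1 = 7
86 = 2·35 + 16   →  a_2 = 2
35 = 2·16 + 3   →  a_3 = 2

2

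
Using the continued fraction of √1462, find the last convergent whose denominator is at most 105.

√1462 = [38; 4, 4, 4, 76, …] (period length 4).
Convergents:
  p_0/q_0 = 38/1
  p_1/q_1 = 153/4
  p_2/q_2 = 650/17
  p_3/q_3 = 2753/72
  p_4/q_4 = 209878/5489
q_3 = 72 ≤ 105 < 5489 = q_4, so the answer is 2753/72.

2753/72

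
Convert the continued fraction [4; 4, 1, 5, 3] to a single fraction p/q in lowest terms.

Using pₖ = aₖpₖ₋₁ + pₖ₋₂ and qₖ = aₖqₖ₋₁ + qₖ₋₂:
  k=0: a=4, p=4, q=1
  k=1: a=4, p=17, q=4
  k=2: a=1, p=21, q=5
  k=3: a=5, p=122, q=29
  k=4: a=3, p=387, q=92

387/92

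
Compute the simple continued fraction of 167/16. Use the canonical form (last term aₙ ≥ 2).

[10; 2, 3, 2]

167 = 10×16 + 7
16 = 2×7 + 2
7 = 3×2 + 1
2 = 2×1 + 0  (stop)
So 167/16 = [10; 2, 3, 2].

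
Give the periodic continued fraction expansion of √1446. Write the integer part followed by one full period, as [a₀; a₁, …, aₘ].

a₀ = ⌊√1446⌋ = 38.

[38; 38, 76]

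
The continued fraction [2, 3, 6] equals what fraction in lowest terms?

44/19

Using pₖ = aₖpₖ₋₁ + pₖ₋₂ and qₖ = aₖqₖ₋₁ + qₖ₋₂:
  k=0: a=2, p=2, q=1
  k=1: a=3, p=7, q=3
  k=2: a=6, p=44, q=19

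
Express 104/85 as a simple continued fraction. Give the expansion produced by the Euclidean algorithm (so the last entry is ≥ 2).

[1; 4, 2, 9]

104 = 1*85 + 19
85 = 4*19 + 9
19 = 2*9 + 1
9 = 9*1 + 0  (stop)
So 104/85 = [1; 4, 2, 9].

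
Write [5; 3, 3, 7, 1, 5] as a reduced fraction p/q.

Fold from the inside: start with 5/1.
  1 + 1/5 = 6/5
  7 + 5/6 = 47/6
  3 + 6/47 = 147/47
  3 + 47/147 = 488/147
  5 + 147/488 = 2587/488

2587/488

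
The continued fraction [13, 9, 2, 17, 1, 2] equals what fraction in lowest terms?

Fold from the inside: start with 2/1.
  1 + 1/2 = 3/2
  17 + 2/3 = 53/3
  2 + 3/53 = 109/53
  9 + 53/109 = 1034/109
  13 + 109/1034 = 13551/1034

13551/1034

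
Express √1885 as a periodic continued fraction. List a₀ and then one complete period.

a₀ = ⌊√1885⌋ = 43.

[43; 2, 2, 2, 86]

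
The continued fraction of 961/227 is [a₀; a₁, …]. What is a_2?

961 = 4·227 + 53   →  a_0 = 4
227 = 4·53 + 15   →  a_1 = 4
53 = 3·15 + 8   →  a_2 = 3

3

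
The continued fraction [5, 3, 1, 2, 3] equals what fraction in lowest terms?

Fold from the inside: start with 3/1.
  2 + 1/3 = 7/3
  1 + 3/7 = 10/7
  3 + 7/10 = 37/10
  5 + 10/37 = 195/37

195/37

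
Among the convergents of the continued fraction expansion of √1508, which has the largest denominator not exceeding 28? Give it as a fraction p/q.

√1508 = [38; 1, 4, 1, 76, …] (period length 4).
Convergents:
  p_0/q_0 = 38/1
  p_1/q_1 = 39/1
  p_2/q_2 = 194/5
  p_3/q_3 = 233/6
  p_4/q_4 = 17902/461
q_3 = 6 ≤ 28 < 461 = q_4, so the answer is 233/6.

233/6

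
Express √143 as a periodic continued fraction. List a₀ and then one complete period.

a₀ = ⌊√143⌋ = 11.

[11; 1, 22]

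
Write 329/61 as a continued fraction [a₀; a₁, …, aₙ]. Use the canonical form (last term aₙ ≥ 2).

[5; 2, 1, 1, 5, 2]

329 = 5×61 + 24
61 = 2×24 + 13
24 = 1×13 + 11
13 = 1×11 + 2
11 = 5×2 + 1
2 = 2×1 + 0  (stop)
So 329/61 = [5; 2, 1, 1, 5, 2].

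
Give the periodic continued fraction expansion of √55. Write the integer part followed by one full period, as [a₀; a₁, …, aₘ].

a₀ = ⌊√55⌋ = 7.
With m₀=0, d₀=1 and mₖ₊₁ = dₖaₖ − mₖ, dₖ₊₁ = (n − mₖ₊₁²)/dₖ, aₖ₊₁ = ⌊(a₀+mₖ₊₁)/dₖ₊₁⌋:
  k=1: m=7, d=6, a=2
  k=2: m=5, d=5, a=2
  k=3: m=5, d=6, a=2
  k=4: m=7, d=1, a=14
d=1 and a=2a₀=14 at k=4, so the next step gives (m, d) = (7, 6) again — its k=1 value — and the period has length 4.

[7; 2, 2, 2, 14]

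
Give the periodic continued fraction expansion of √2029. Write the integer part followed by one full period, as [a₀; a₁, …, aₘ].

[45; 22, 1, 1, 22, 90]

a₀ = ⌊√2029⌋ = 45.
With m₀=0, d₀=1 and mₖ₊₁ = dₖaₖ − mₖ, dₖ₊₁ = (n − mₖ₊₁²)/dₖ, aₖ₊₁ = ⌊(a₀+mₖ₊₁)/dₖ₊₁⌋:
  k=1: m=45, d=4, a=22
  k=2: m=43, d=45, a=1
  k=3: m=2, d=45, a=1
  k=4: m=43, d=4, a=22
  k=5: m=45, d=1, a=90
d=1 and a=2a₀=90 at k=5, so the next step gives (m, d) = (45, 4) again — its k=1 value — and the period has length 5.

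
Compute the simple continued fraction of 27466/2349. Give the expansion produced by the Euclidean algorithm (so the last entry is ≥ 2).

27466 = 11·2349 + 1627
2349 = 1·1627 + 722
1627 = 2·722 + 183
722 = 3·183 + 173
183 = 1·173 + 10
173 = 17·10 + 3
10 = 3·3 + 1
3 = 3·1 + 0  (stop)
So 27466/2349 = [11; 1, 2, 3, 1, 17, 3, 3].

[11; 1, 2, 3, 1, 17, 3, 3]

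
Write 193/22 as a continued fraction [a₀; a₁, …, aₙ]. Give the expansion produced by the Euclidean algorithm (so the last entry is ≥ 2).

193 = 8*22 + 17
22 = 1*17 + 5
17 = 3*5 + 2
5 = 2*2 + 1
2 = 2*1 + 0  (stop)
So 193/22 = [8; 1, 3, 2, 2].

[8; 1, 3, 2, 2]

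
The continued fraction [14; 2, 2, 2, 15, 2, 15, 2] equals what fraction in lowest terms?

176051/12212

Fold from the inside: start with 2/1.
  15 + 1/2 = 31/2
  2 + 2/31 = 64/31
  15 + 31/64 = 991/64
  2 + 64/991 = 2046/991
  2 + 991/2046 = 5083/2046
  2 + 2046/5083 = 12212/5083
  14 + 5083/12212 = 176051/12212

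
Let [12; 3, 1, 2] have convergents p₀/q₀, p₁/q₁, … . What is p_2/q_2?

Using pₖ = aₖpₖ₋₁ + pₖ₋₂, qₖ = aₖqₖ₋₁ + qₖ₋₂ (with p₋₁=1, p₋₂=0, q₋₁=0, q₋₂=1):
  k=0: a=12, p=12, q=1
  k=1: a=3, p=37, q=3
  k=2: a=1, p=49, q=4

49/4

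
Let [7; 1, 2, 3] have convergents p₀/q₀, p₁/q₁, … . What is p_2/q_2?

23/3

Using pₖ = aₖpₖ₋₁ + pₖ₋₂, qₖ = aₖqₖ₋₁ + qₖ₋₂ (with p₋₁=1, p₋₂=0, q₋₁=0, q₋₂=1):
  k=0: a=7, p=7, q=1
  k=1: a=1, p=8, q=1
  k=2: a=2, p=23, q=3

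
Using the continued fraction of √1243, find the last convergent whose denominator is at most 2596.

44035/1249

√1243 = [35; 3, 1, 9, 3, 9, 1, 3, 70, …] (period length 8).
Convergents:
  p_0/q_0 = 35/1
  p_1/q_1 = 106/3
  p_2/q_2 = 141/4
  p_3/q_3 = 1375/39
  p_4/q_4 = 4266/121
  p_5/q_5 = 39769/1128
  p_6/q_6 = 44035/1249
  p_7/q_7 = 171874/4875
q_6 = 1249 ≤ 2596 < 4875 = q_7, so the answer is 44035/1249.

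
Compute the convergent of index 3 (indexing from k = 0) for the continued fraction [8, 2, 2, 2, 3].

Using pₖ = aₖpₖ₋₁ + pₖ₋₂, qₖ = aₖqₖ₋₁ + qₖ₋₂ (with p₋₁=1, p₋₂=0, q₋₁=0, q₋₂=1):
  k=0: a=8, p=8, q=1
  k=1: a=2, p=17, q=2
  k=2: a=2, p=42, q=5
  k=3: a=2, p=101, q=12

101/12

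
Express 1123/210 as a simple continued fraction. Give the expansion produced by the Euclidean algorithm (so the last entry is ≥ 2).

1123 = 5·210 + 73
210 = 2·73 + 64
73 = 1·64 + 9
64 = 7·9 + 1
9 = 9·1 + 0  (stop)
So 1123/210 = [5; 2, 1, 7, 9].

[5; 2, 1, 7, 9]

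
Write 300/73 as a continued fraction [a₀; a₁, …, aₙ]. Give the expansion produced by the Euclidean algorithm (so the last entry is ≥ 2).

[4; 9, 8]

300 = 4*73 + 8
73 = 9*8 + 1
8 = 8*1 + 0  (stop)
So 300/73 = [4; 9, 8].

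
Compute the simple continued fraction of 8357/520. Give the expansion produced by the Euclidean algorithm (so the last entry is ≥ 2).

[16; 14, 18, 2]

8357 = 16·520 + 37
520 = 14·37 + 2
37 = 18·2 + 1
2 = 2·1 + 0  (stop)
So 8357/520 = [16; 14, 18, 2].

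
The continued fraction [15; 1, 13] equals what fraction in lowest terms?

Fold from the inside: start with 13/1.
  1 + 1/13 = 14/13
  15 + 13/14 = 223/14

223/14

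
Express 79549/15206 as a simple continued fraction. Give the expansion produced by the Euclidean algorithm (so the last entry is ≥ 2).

79549 = 5*15206 + 3519
15206 = 4*3519 + 1130
3519 = 3*1130 + 129
1130 = 8*129 + 98
129 = 1*98 + 31
98 = 3*31 + 5
31 = 6*5 + 1
5 = 5*1 + 0  (stop)
So 79549/15206 = [5; 4, 3, 8, 1, 3, 6, 5].

[5; 4, 3, 8, 1, 3, 6, 5]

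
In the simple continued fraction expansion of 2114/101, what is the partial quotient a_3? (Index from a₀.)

2114 = 20·101 + 94   →  a_0 = 20
101 = 1·94 + 7   →  a_1 = 1
94 = 13·7 + 3   →  a_2 = 13
7 = 2·3 + 1   →  a_3 = 2

2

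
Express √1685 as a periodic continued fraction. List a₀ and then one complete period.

a₀ = ⌊√1685⌋ = 41.
With m₀=0, d₀=1 and mₖ₊₁ = dₖaₖ − mₖ, dₖ₊₁ = (n − mₖ₊₁²)/dₖ, aₖ₊₁ = ⌊(a₀+mₖ₊₁)/dₖ₊₁⌋:
  k=1: m=41, d=4, a=20
  k=2: m=39, d=41, a=1
  k=3: m=2, d=41, a=1
  k=4: m=39, d=4, a=20
  k=5: m=41, d=1, a=82
d=1 and a=2a₀=82 at k=5, so the next step gives (m, d) = (41, 4) again — its k=1 value — and the period has length 5.

[41; 20, 1, 1, 20, 82]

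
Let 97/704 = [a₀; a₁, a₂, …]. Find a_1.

97 = 0·704 + 97   →  a_0 = 0
704 = 7·97 + 25   →  a_1 = 7

7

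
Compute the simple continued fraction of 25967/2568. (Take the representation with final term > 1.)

[10; 8, 1, 18, 7, 2]

25967 = 10×2568 + 287
2568 = 8×287 + 272
287 = 1×272 + 15
272 = 18×15 + 2
15 = 7×2 + 1
2 = 2×1 + 0  (stop)
So 25967/2568 = [10; 8, 1, 18, 7, 2].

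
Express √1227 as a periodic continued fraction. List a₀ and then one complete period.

[35; 35, 70]

a₀ = ⌊√1227⌋ = 35.
With m₀=0, d₀=1 and mₖ₊₁ = dₖaₖ − mₖ, dₖ₊₁ = (n − mₖ₊₁²)/dₖ, aₖ₊₁ = ⌊(a₀+mₖ₊₁)/dₖ₊₁⌋:
  k=1: m=35, d=2, a=35
  k=2: m=35, d=1, a=70
d=1 and a=2a₀=70 at k=2, so the next step gives (m, d) = (35, 2) again — its k=1 value — and the period has length 2.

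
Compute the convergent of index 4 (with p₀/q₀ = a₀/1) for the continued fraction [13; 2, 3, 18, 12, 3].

20722/1543

Using pₖ = aₖpₖ₋₁ + pₖ₋₂, qₖ = aₖqₖ₋₁ + qₖ₋₂ (with p₋₁=1, p₋₂=0, q₋₁=0, q₋₂=1):
  k=0: a=13, p=13, q=1
  k=1: a=2, p=27, q=2
  k=2: a=3, p=94, q=7
  k=3: a=18, p=1719, q=128
  k=4: a=12, p=20722, q=1543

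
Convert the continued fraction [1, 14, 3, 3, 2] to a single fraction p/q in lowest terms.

352/329

Fold from the inside: start with 2/1.
  3 + 1/2 = 7/2
  3 + 2/7 = 23/7
  14 + 7/23 = 329/23
  1 + 23/329 = 352/329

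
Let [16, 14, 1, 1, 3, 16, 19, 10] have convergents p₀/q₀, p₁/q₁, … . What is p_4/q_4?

Using pₖ = aₖpₖ₋₁ + pₖ₋₂, qₖ = aₖqₖ₋₁ + qₖ₋₂ (with p₋₁=1, p₋₂=0, q₋₁=0, q₋₂=1):
  k=0: a=16, p=16, q=1
  k=1: a=14, p=225, q=14
  k=2: a=1, p=241, q=15
  k=3: a=1, p=466, q=29
  k=4: a=3, p=1639, q=102

1639/102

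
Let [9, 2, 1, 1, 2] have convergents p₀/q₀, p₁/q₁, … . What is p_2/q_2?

28/3

Using pₖ = aₖpₖ₋₁ + pₖ₋₂, qₖ = aₖqₖ₋₁ + qₖ₋₂ (with p₋₁=1, p₋₂=0, q₋₁=0, q₋₂=1):
  k=0: a=9, p=9, q=1
  k=1: a=2, p=19, q=2
  k=2: a=1, p=28, q=3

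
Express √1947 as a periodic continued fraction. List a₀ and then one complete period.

[44; 8, 88]

a₀ = ⌊√1947⌋ = 44.
With m₀=0, d₀=1 and mₖ₊₁ = dₖaₖ − mₖ, dₖ₊₁ = (n − mₖ₊₁²)/dₖ, aₖ₊₁ = ⌊(a₀+mₖ₊₁)/dₖ₊₁⌋:
  k=1: m=44, d=11, a=8
  k=2: m=44, d=1, a=88
d=1 and a=2a₀=88 at k=2, so the next step gives (m, d) = (44, 11) again — its k=1 value — and the period has length 2.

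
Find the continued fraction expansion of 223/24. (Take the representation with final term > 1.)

[9; 3, 2, 3]

223 = 9*24 + 7
24 = 3*7 + 3
7 = 2*3 + 1
3 = 3*1 + 0  (stop)
So 223/24 = [9; 3, 2, 3].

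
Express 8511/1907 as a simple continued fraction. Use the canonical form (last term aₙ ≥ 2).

[4; 2, 6, 3, 1, 4, 3, 2]

8511 = 4*1907 + 883
1907 = 2*883 + 141
883 = 6*141 + 37
141 = 3*37 + 30
37 = 1*30 + 7
30 = 4*7 + 2
7 = 3*2 + 1
2 = 2*1 + 0  (stop)
So 8511/1907 = [4; 2, 6, 3, 1, 4, 3, 2].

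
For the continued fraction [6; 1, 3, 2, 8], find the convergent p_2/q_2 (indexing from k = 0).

Using pₖ = aₖpₖ₋₁ + pₖ₋₂, qₖ = aₖqₖ₋₁ + qₖ₋₂ (with p₋₁=1, p₋₂=0, q₋₁=0, q₋₂=1):
  k=0: a=6, p=6, q=1
  k=1: a=1, p=7, q=1
  k=2: a=3, p=27, q=4

27/4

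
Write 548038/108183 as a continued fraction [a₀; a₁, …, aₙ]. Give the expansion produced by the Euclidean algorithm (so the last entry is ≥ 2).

548038 = 5·108183 + 7123
108183 = 15·7123 + 1338
7123 = 5·1338 + 433
1338 = 3·433 + 39
433 = 11·39 + 4
39 = 9·4 + 3
4 = 1·3 + 1
3 = 3·1 + 0  (stop)
So 548038/108183 = [5; 15, 5, 3, 11, 9, 1, 3].

[5; 15, 5, 3, 11, 9, 1, 3]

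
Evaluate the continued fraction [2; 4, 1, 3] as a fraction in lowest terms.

42/19

Using pₖ = aₖpₖ₋₁ + pₖ₋₂ and qₖ = aₖqₖ₋₁ + qₖ₋₂:
  k=0: a=2, p=2, q=1
  k=1: a=4, p=9, q=4
  k=2: a=1, p=11, q=5
  k=3: a=3, p=42, q=19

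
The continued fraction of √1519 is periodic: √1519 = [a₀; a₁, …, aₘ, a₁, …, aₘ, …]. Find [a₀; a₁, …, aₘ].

[38; 1, 37, 1, 76]

a₀ = ⌊√1519⌋ = 38.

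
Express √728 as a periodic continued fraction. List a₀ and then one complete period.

[26; 1, 52]

a₀ = ⌊√728⌋ = 26.
With m₀=0, d₀=1 and mₖ₊₁ = dₖaₖ − mₖ, dₖ₊₁ = (n − mₖ₊₁²)/dₖ, aₖ₊₁ = ⌊(a₀+mₖ₊₁)/dₖ₊₁⌋:
  k=1: m=26, d=52, a=1
  k=2: m=26, d=1, a=52
d=1 and a=2a₀=52 at k=2, so the next step gives (m, d) = (26, 52) again — its k=1 value — and the period has length 2.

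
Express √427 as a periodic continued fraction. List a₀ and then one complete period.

a₀ = ⌊√427⌋ = 20.
With m₀=0, d₀=1 and mₖ₊₁ = dₖaₖ − mₖ, dₖ₊₁ = (n − mₖ₊₁²)/dₖ, aₖ₊₁ = ⌊(a₀+mₖ₊₁)/dₖ₊₁⌋:
  k=1: m=20, d=27, a=1
  k=2: m=7, d=14, a=1
  k=3: m=7, d=27, a=1
  k=4: m=20, d=1, a=40
d=1 and a=2a₀=40 at k=4, so the next step gives (m, d) = (20, 27) again — its k=1 value — and the period has length 4.

[20; 1, 1, 1, 40]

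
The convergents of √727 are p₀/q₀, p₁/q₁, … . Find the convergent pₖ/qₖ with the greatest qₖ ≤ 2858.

√727 = [26; 1, 25, 1, 52, …] (period length 4).
Convergents:
  p_0/q_0 = 26/1
  p_1/q_1 = 27/1
  p_2/q_2 = 701/26
  p_3/q_3 = 728/27
  p_4/q_4 = 38557/1430
  p_5/q_5 = 39285/1457
  p_6/q_6 = 1020682/37855
q_5 = 1457 ≤ 2858 < 37855 = q_6, so the answer is 39285/1457.

39285/1457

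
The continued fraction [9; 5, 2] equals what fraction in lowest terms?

Using pₖ = aₖpₖ₋₁ + pₖ₋₂ and qₖ = aₖqₖ₋₁ + qₖ₋₂:
  k=0: a=9, p=9, q=1
  k=1: a=5, p=46, q=5
  k=2: a=2, p=101, q=11

101/11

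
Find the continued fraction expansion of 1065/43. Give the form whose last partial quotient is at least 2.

[24; 1, 3, 3, 3]

1065 = 24×43 + 33
43 = 1×33 + 10
33 = 3×10 + 3
10 = 3×3 + 1
3 = 3×1 + 0  (stop)
So 1065/43 = [24; 1, 3, 3, 3].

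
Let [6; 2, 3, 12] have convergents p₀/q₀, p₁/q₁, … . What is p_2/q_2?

Using pₖ = aₖpₖ₋₁ + pₖ₋₂, qₖ = aₖqₖ₋₁ + qₖ₋₂ (with p₋₁=1, p₋₂=0, q₋₁=0, q₋₂=1):
  k=0: a=6, p=6, q=1
  k=1: a=2, p=13, q=2
  k=2: a=3, p=45, q=7

45/7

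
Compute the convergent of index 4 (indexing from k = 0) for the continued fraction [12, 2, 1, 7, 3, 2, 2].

889/72

Using pₖ = aₖpₖ₋₁ + pₖ₋₂, qₖ = aₖqₖ₋₁ + qₖ₋₂ (with p₋₁=1, p₋₂=0, q₋₁=0, q₋₂=1):
  k=0: a=12, p=12, q=1
  k=1: a=2, p=25, q=2
  k=2: a=1, p=37, q=3
  k=3: a=7, p=284, q=23
  k=4: a=3, p=889, q=72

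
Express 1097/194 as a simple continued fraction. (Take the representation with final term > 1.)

[5; 1, 1, 1, 8, 1, 1, 3]

1097 = 5×194 + 127
194 = 1×127 + 67
127 = 1×67 + 60
67 = 1×60 + 7
60 = 8×7 + 4
7 = 1×4 + 3
4 = 1×3 + 1
3 = 3×1 + 0  (stop)
So 1097/194 = [5; 1, 1, 1, 8, 1, 1, 3].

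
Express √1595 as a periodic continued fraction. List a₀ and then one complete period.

[39; 1, 14, 1, 78]

a₀ = ⌊√1595⌋ = 39.
With m₀=0, d₀=1 and mₖ₊₁ = dₖaₖ − mₖ, dₖ₊₁ = (n − mₖ₊₁²)/dₖ, aₖ₊₁ = ⌊(a₀+mₖ₊₁)/dₖ₊₁⌋:
  k=1: m=39, d=74, a=1
  k=2: m=35, d=5, a=14
  k=3: m=35, d=74, a=1
  k=4: m=39, d=1, a=78
d=1 and a=2a₀=78 at k=4, so the next step gives (m, d) = (39, 74) again — its k=1 value — and the period has length 4.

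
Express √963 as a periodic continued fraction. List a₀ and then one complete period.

a₀ = ⌊√963⌋ = 31.
With m₀=0, d₀=1 and mₖ₊₁ = dₖaₖ − mₖ, dₖ₊₁ = (n − mₖ₊₁²)/dₖ, aₖ₊₁ = ⌊(a₀+mₖ₊₁)/dₖ₊₁⌋:
  k=1: m=31, d=2, a=31
  k=2: m=31, d=1, a=62
d=1 and a=2a₀=62 at k=2, so the next step gives (m, d) = (31, 2) again — its k=1 value — and the period has length 2.

[31; 31, 62]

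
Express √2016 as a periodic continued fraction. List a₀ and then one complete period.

[44; 1, 8, 1, 88]

a₀ = ⌊√2016⌋ = 44.
With m₀=0, d₀=1 and mₖ₊₁ = dₖaₖ − mₖ, dₖ₊₁ = (n − mₖ₊₁²)/dₖ, aₖ₊₁ = ⌊(a₀+mₖ₊₁)/dₖ₊₁⌋:
  k=1: m=44, d=80, a=1
  k=2: m=36, d=9, a=8
  k=3: m=36, d=80, a=1
  k=4: m=44, d=1, a=88
d=1 and a=2a₀=88 at k=4, so the next step gives (m, d) = (44, 80) again — its k=1 value — and the period has length 4.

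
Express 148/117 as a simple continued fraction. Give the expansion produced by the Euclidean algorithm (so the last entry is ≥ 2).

[1; 3, 1, 3, 2, 3]

148 = 1·117 + 31
117 = 3·31 + 24
31 = 1·24 + 7
24 = 3·7 + 3
7 = 2·3 + 1
3 = 3·1 + 0  (stop)
So 148/117 = [1; 3, 1, 3, 2, 3].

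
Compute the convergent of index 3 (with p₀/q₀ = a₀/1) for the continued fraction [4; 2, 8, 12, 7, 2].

921/206

Using pₖ = aₖpₖ₋₁ + pₖ₋₂, qₖ = aₖqₖ₋₁ + qₖ₋₂ (with p₋₁=1, p₋₂=0, q₋₁=0, q₋₂=1):
  k=0: a=4, p=4, q=1
  k=1: a=2, p=9, q=2
  k=2: a=8, p=76, q=17
  k=3: a=12, p=921, q=206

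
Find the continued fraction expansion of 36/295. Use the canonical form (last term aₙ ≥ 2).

36 = 0×295 + 36
295 = 8×36 + 7
36 = 5×7 + 1
7 = 7×1 + 0  (stop)
So 36/295 = [0; 8, 5, 7].

[0; 8, 5, 7]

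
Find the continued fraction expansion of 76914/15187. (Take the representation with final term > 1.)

[5; 15, 1, 1, 19, 12, 2]

76914 = 5·15187 + 979
15187 = 15·979 + 502
979 = 1·502 + 477
502 = 1·477 + 25
477 = 19·25 + 2
25 = 12·2 + 1
2 = 2·1 + 0  (stop)
So 76914/15187 = [5; 15, 1, 1, 19, 12, 2].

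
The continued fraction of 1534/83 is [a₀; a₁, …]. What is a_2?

1534 = 18·83 + 40   →  a_0 = 18
83 = 2·40 + 3   →  a_1 = 2
40 = 13·3 + 1   →  a_2 = 13

13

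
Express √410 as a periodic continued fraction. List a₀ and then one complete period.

[20; 4, 40]

a₀ = ⌊√410⌋ = 20.
With m₀=0, d₀=1 and mₖ₊₁ = dₖaₖ − mₖ, dₖ₊₁ = (n − mₖ₊₁²)/dₖ, aₖ₊₁ = ⌊(a₀+mₖ₊₁)/dₖ₊₁⌋:
  k=1: m=20, d=10, a=4
  k=2: m=20, d=1, a=40
d=1 and a=2a₀=40 at k=2, so the next step gives (m, d) = (20, 10) again — its k=1 value — and the period has length 2.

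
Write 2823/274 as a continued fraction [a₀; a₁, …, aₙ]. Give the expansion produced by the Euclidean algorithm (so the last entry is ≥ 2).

2823 = 10*274 + 83
274 = 3*83 + 25
83 = 3*25 + 8
25 = 3*8 + 1
8 = 8*1 + 0  (stop)
So 2823/274 = [10; 3, 3, 3, 8].

[10; 3, 3, 3, 8]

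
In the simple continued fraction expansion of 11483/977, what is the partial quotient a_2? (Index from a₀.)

11483 = 11·977 + 736   →  a_0 = 11
977 = 1·736 + 241   →  a_1 = 1
736 = 3·241 + 13   →  a_2 = 3

3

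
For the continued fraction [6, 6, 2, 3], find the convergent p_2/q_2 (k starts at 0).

80/13

Using pₖ = aₖpₖ₋₁ + pₖ₋₂, qₖ = aₖqₖ₋₁ + qₖ₋₂ (with p₋₁=1, p₋₂=0, q₋₁=0, q₋₂=1):
  k=0: a=6, p=6, q=1
  k=1: a=6, p=37, q=6
  k=2: a=2, p=80, q=13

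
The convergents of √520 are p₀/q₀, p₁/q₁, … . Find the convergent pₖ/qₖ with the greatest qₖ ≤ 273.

√520 = [22; 1, 4, 11, 4, 1, 44, …] (period length 6).
Convergents:
  p_0/q_0 = 22/1
  p_1/q_1 = 23/1
  p_2/q_2 = 114/5
  p_3/q_3 = 1277/56
  p_4/q_4 = 5222/229
  p_5/q_5 = 6499/285
q_4 = 229 ≤ 273 < 285 = q_5, so the answer is 5222/229.

5222/229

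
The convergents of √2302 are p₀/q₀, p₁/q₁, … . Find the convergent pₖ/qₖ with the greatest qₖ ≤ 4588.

√2302 = [47; 1, 46, 1, 94, …] (period length 4).
Convergents:
  p_0/q_0 = 47/1
  p_1/q_1 = 48/1
  p_2/q_2 = 2255/47
  p_3/q_3 = 2303/48
  p_4/q_4 = 218737/4559
  p_5/q_5 = 221040/4607
q_4 = 4559 ≤ 4588 < 4607 = q_5, so the answer is 218737/4559.

218737/4559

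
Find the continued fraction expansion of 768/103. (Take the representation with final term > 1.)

768 = 7×103 + 47
103 = 2×47 + 9
47 = 5×9 + 2
9 = 4×2 + 1
2 = 2×1 + 0  (stop)
So 768/103 = [7; 2, 5, 4, 2].

[7; 2, 5, 4, 2]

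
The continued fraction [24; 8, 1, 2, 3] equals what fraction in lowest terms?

Using pₖ = aₖpₖ₋₁ + pₖ₋₂ and qₖ = aₖqₖ₋₁ + qₖ₋₂:
  k=0: a=24, p=24, q=1
  k=1: a=8, p=193, q=8
  k=2: a=1, p=217, q=9
  k=3: a=2, p=627, q=26
  k=4: a=3, p=2098, q=87

2098/87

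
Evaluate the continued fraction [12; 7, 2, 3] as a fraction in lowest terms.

631/52

Using pₖ = aₖpₖ₋₁ + pₖ₋₂ and qₖ = aₖqₖ₋₁ + qₖ₋₂:
  k=0: a=12, p=12, q=1
  k=1: a=7, p=85, q=7
  k=2: a=2, p=182, q=15
  k=3: a=3, p=631, q=52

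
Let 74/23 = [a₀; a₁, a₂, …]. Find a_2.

74 = 3·23 + 5   →  a_0 = 3
23 = 4·5 + 3   →  a_1 = 4
5 = 1·3 + 2   →  a_2 = 1

1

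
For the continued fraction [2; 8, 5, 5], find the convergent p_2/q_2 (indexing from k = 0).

87/41

Using pₖ = aₖpₖ₋₁ + pₖ₋₂, qₖ = aₖqₖ₋₁ + qₖ₋₂ (with p₋₁=1, p₋₂=0, q₋₁=0, q₋₂=1):
  k=0: a=2, p=2, q=1
  k=1: a=8, p=17, q=8
  k=2: a=5, p=87, q=41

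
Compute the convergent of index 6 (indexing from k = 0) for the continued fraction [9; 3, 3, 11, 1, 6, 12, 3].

Using pₖ = aₖpₖ₋₁ + pₖ₋₂, qₖ = aₖqₖ₋₁ + qₖ₋₂ (with p₋₁=1, p₋₂=0, q₋₁=0, q₋₂=1):
  k=0: a=9, p=9, q=1
  k=1: a=3, p=28, q=3
  k=2: a=3, p=93, q=10
  k=3: a=11, p=1051, q=113
  k=4: a=1, p=1144, q=123
  k=5: a=6, p=7915, q=851
  k=6: a=12, p=96124, q=10335

96124/10335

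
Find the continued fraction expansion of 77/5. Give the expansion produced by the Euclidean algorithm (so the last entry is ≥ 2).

[15; 2, 2]

77 = 15×5 + 2
5 = 2×2 + 1
2 = 2×1 + 0  (stop)
So 77/5 = [15; 2, 2].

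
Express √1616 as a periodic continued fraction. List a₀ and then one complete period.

[40; 5, 80]

a₀ = ⌊√1616⌋ = 40.
With m₀=0, d₀=1 and mₖ₊₁ = dₖaₖ − mₖ, dₖ₊₁ = (n − mₖ₊₁²)/dₖ, aₖ₊₁ = ⌊(a₀+mₖ₊₁)/dₖ₊₁⌋:
  k=1: m=40, d=16, a=5
  k=2: m=40, d=1, a=80
d=1 and a=2a₀=80 at k=2, so the next step gives (m, d) = (40, 16) again — its k=1 value — and the period has length 2.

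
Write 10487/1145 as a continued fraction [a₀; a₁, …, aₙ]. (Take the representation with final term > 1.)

[9; 6, 3, 2, 3, 3, 2]

10487 = 9·1145 + 182
1145 = 6·182 + 53
182 = 3·53 + 23
53 = 2·23 + 7
23 = 3·7 + 2
7 = 3·2 + 1
2 = 2·1 + 0  (stop)
So 10487/1145 = [9; 6, 3, 2, 3, 3, 2].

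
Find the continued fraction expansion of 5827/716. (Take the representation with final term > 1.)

[8; 7, 4, 3, 3, 2]

5827 = 8*716 + 99
716 = 7*99 + 23
99 = 4*23 + 7
23 = 3*7 + 2
7 = 3*2 + 1
2 = 2*1 + 0  (stop)
So 5827/716 = [8; 7, 4, 3, 3, 2].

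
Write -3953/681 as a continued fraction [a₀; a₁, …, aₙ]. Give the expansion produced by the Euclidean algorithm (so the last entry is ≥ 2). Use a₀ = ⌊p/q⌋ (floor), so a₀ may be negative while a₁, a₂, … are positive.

[-6; 5, 8, 3, 5]

-3953 = -6*681 + 133
681 = 5*133 + 16
133 = 8*16 + 5
16 = 3*5 + 1
5 = 5*1 + 0  (stop)
So -3953/681 = [-6; 5, 8, 3, 5].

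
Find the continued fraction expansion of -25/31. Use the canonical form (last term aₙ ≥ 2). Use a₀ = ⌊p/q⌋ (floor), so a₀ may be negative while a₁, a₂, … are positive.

-25 = -1×31 + 6
31 = 5×6 + 1
6 = 6×1 + 0  (stop)
So -25/31 = [-1; 5, 6].

[-1; 5, 6]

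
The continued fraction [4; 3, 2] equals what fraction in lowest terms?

30/7

Using pₖ = aₖpₖ₋₁ + pₖ₋₂ and qₖ = aₖqₖ₋₁ + qₖ₋₂:
  k=0: a=4, p=4, q=1
  k=1: a=3, p=13, q=3
  k=2: a=2, p=30, q=7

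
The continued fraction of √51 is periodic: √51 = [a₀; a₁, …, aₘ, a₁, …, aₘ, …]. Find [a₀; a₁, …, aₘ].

a₀ = ⌊√51⌋ = 7.
With m₀=0, d₀=1 and mₖ₊₁ = dₖaₖ − mₖ, dₖ₊₁ = (n − mₖ₊₁²)/dₖ, aₖ₊₁ = ⌊(a₀+mₖ₊₁)/dₖ₊₁⌋:
  k=1: m=7, d=2, a=7
  k=2: m=7, d=1, a=14
d=1 and a=2a₀=14 at k=2, so the next step gives (m, d) = (7, 2) again — its k=1 value — and the period has length 2.

[7; 7, 14]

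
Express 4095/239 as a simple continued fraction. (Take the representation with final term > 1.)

4095 = 17·239 + 32
239 = 7·32 + 15
32 = 2·15 + 2
15 = 7·2 + 1
2 = 2·1 + 0  (stop)
So 4095/239 = [17; 7, 2, 7, 2].

[17; 7, 2, 7, 2]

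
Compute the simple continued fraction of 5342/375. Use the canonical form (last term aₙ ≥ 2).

5342 = 14·375 + 92
375 = 4·92 + 7
92 = 13·7 + 1
7 = 7·1 + 0  (stop)
So 5342/375 = [14; 4, 13, 7].

[14; 4, 13, 7]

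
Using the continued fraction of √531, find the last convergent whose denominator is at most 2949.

24403/1059

√531 = [23; 23, 46, …] (period length 2).
Convergents:
  p_0/q_0 = 23/1
  p_1/q_1 = 530/23
  p_2/q_2 = 24403/1059
  p_3/q_3 = 561799/24380
q_2 = 1059 ≤ 2949 < 24380 = q_3, so the answer is 24403/1059.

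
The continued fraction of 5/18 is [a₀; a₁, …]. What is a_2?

1

5 = 0·18 + 5   →  a_0 = 0
18 = 3·5 + 3   →  a_1 = 3
5 = 1·3 + 2   →  a_2 = 1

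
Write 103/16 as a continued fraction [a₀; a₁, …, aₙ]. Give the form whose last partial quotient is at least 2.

103 = 6·16 + 7
16 = 2·7 + 2
7 = 3·2 + 1
2 = 2·1 + 0  (stop)
So 103/16 = [6; 2, 3, 2].

[6; 2, 3, 2]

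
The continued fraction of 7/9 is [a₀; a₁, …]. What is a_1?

1

7 = 0·9 + 7   →  a_0 = 0
9 = 1·7 + 2   →  a_1 = 1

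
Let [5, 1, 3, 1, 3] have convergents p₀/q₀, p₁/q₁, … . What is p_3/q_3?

29/5

Using pₖ = aₖpₖ₋₁ + pₖ₋₂, qₖ = aₖqₖ₋₁ + qₖ₋₂ (with p₋₁=1, p₋₂=0, q₋₁=0, q₋₂=1):
  k=0: a=5, p=5, q=1
  k=1: a=1, p=6, q=1
  k=2: a=3, p=23, q=4
  k=3: a=1, p=29, q=5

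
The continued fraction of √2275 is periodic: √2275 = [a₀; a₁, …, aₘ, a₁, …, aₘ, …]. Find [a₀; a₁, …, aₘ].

a₀ = ⌊√2275⌋ = 47.
With m₀=0, d₀=1 and mₖ₊₁ = dₖaₖ − mₖ, dₖ₊₁ = (n − mₖ₊₁²)/dₖ, aₖ₊₁ = ⌊(a₀+mₖ₊₁)/dₖ₊₁⌋:
  k=1: m=47, d=66, a=1
  k=2: m=19, d=29, a=2
  k=3: m=39, d=26, a=3
  k=4: m=39, d=29, a=2
  k=5: m=19, d=66, a=1
  k=6: m=47, d=1, a=94
d=1 and a=2a₀=94 at k=6, so the next step gives (m, d) = (47, 66) again — its k=1 value — and the period has length 6.

[47; 1, 2, 3, 2, 1, 94]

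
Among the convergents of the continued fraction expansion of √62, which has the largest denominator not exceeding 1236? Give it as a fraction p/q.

7937/1008

√62 = [7; 1, 6, 1, 14, …] (period length 4).
Convergents:
  p_0/q_0 = 7/1
  p_1/q_1 = 8/1
  p_2/q_2 = 55/7
  p_3/q_3 = 63/8
  p_4/q_4 = 937/119
  p_5/q_5 = 1000/127
  p_6/q_6 = 6937/881
  p_7/q_7 = 7937/1008
  p_8/q_8 = 118055/14993
q_7 = 1008 ≤ 1236 < 14993 = q_8, so the answer is 7937/1008.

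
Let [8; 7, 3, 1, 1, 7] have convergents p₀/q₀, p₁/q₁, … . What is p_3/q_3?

236/29

Using pₖ = aₖpₖ₋₁ + pₖ₋₂, qₖ = aₖqₖ₋₁ + qₖ₋₂ (with p₋₁=1, p₋₂=0, q₋₁=0, q₋₂=1):
  k=0: a=8, p=8, q=1
  k=1: a=7, p=57, q=7
  k=2: a=3, p=179, q=22
  k=3: a=1, p=236, q=29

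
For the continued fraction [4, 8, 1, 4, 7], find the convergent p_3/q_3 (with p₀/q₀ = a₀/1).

Using pₖ = aₖpₖ₋₁ + pₖ₋₂, qₖ = aₖqₖ₋₁ + qₖ₋₂ (with p₋₁=1, p₋₂=0, q₋₁=0, q₋₂=1):
  k=0: a=4, p=4, q=1
  k=1: a=8, p=33, q=8
  k=2: a=1, p=37, q=9
  k=3: a=4, p=181, q=44

181/44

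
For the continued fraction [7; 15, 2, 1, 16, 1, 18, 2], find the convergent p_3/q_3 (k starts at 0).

Using pₖ = aₖpₖ₋₁ + pₖ₋₂, qₖ = aₖqₖ₋₁ + qₖ₋₂ (with p₋₁=1, p₋₂=0, q₋₁=0, q₋₂=1):
  k=0: a=7, p=7, q=1
  k=1: a=15, p=106, q=15
  k=2: a=2, p=219, q=31
  k=3: a=1, p=325, q=46

325/46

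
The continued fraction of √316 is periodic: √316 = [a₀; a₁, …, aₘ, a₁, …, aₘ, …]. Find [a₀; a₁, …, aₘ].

[17; 1, 3, 2, 8, 2, 3, 1, 34]

a₀ = ⌊√316⌋ = 17.
With m₀=0, d₀=1 and mₖ₊₁ = dₖaₖ − mₖ, dₖ₊₁ = (n − mₖ₊₁²)/dₖ, aₖ₊₁ = ⌊(a₀+mₖ₊₁)/dₖ₊₁⌋:
  k=1: m=17, d=27, a=1
  k=2: m=10, d=8, a=3
  k=3: m=14, d=15, a=2
  k=4: m=16, d=4, a=8
  k=5: m=16, d=15, a=2
  k=6: m=14, d=8, a=3
  k=7: m=10, d=27, a=1
  k=8: m=17, d=1, a=34
d=1 and a=2a₀=34 at k=8, so the next step gives (m, d) = (17, 27) again — its k=1 value — and the period has length 8.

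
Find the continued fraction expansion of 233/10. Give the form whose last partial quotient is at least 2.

[23; 3, 3]

233 = 23×10 + 3
10 = 3×3 + 1
3 = 3×1 + 0  (stop)
So 233/10 = [23; 3, 3].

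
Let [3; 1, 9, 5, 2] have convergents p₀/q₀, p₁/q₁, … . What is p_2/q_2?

39/10

Using pₖ = aₖpₖ₋₁ + pₖ₋₂, qₖ = aₖqₖ₋₁ + qₖ₋₂ (with p₋₁=1, p₋₂=0, q₋₁=0, q₋₂=1):
  k=0: a=3, p=3, q=1
  k=1: a=1, p=4, q=1
  k=2: a=9, p=39, q=10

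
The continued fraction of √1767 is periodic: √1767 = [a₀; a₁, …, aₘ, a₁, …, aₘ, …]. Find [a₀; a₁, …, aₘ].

a₀ = ⌊√1767⌋ = 42.
With m₀=0, d₀=1 and mₖ₊₁ = dₖaₖ − mₖ, dₖ₊₁ = (n − mₖ₊₁²)/dₖ, aₖ₊₁ = ⌊(a₀+mₖ₊₁)/dₖ₊₁⌋:
  k=1: m=42, d=3, a=28
  k=2: m=42, d=1, a=84
d=1 and a=2a₀=84 at k=2, so the next step gives (m, d) = (42, 3) again — its k=1 value — and the period has length 2.

[42; 28, 84]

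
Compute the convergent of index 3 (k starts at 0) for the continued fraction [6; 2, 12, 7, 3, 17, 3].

Using pₖ = aₖpₖ₋₁ + pₖ₋₂, qₖ = aₖqₖ₋₁ + qₖ₋₂ (with p₋₁=1, p₋₂=0, q₋₁=0, q₋₂=1):
  k=0: a=6, p=6, q=1
  k=1: a=2, p=13, q=2
  k=2: a=12, p=162, q=25
  k=3: a=7, p=1147, q=177

1147/177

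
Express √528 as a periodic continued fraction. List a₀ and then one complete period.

[22; 1, 44]

a₀ = ⌊√528⌋ = 22.
With m₀=0, d₀=1 and mₖ₊₁ = dₖaₖ − mₖ, dₖ₊₁ = (n − mₖ₊₁²)/dₖ, aₖ₊₁ = ⌊(a₀+mₖ₊₁)/dₖ₊₁⌋:
  k=1: m=22, d=44, a=1
  k=2: m=22, d=1, a=44
d=1 and a=2a₀=44 at k=2, so the next step gives (m, d) = (22, 44) again — its k=1 value — and the period has length 2.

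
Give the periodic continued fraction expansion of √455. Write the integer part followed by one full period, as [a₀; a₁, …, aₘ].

[21; 3, 42]

a₀ = ⌊√455⌋ = 21.
With m₀=0, d₀=1 and mₖ₊₁ = dₖaₖ − mₖ, dₖ₊₁ = (n − mₖ₊₁²)/dₖ, aₖ₊₁ = ⌊(a₀+mₖ₊₁)/dₖ₊₁⌋:
  k=1: m=21, d=14, a=3
  k=2: m=21, d=1, a=42
d=1 and a=2a₀=42 at k=2, so the next step gives (m, d) = (21, 14) again — its k=1 value — and the period has length 2.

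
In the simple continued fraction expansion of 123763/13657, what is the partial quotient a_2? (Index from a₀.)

14

123763 = 9·13657 + 850   →  a_0 = 9
13657 = 16·850 + 57   →  a_1 = 16
850 = 14·57 + 52   →  a_2 = 14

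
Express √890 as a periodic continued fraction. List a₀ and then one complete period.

[29; 1, 4, 1, 58]

a₀ = ⌊√890⌋ = 29.
With m₀=0, d₀=1 and mₖ₊₁ = dₖaₖ − mₖ, dₖ₊₁ = (n − mₖ₊₁²)/dₖ, aₖ₊₁ = ⌊(a₀+mₖ₊₁)/dₖ₊₁⌋:
  k=1: m=29, d=49, a=1
  k=2: m=20, d=10, a=4
  k=3: m=20, d=49, a=1
  k=4: m=29, d=1, a=58
d=1 and a=2a₀=58 at k=4, so the next step gives (m, d) = (29, 49) again — its k=1 value — and the period has length 4.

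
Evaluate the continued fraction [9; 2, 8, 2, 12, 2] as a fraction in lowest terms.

8847/934

Fold from the inside: start with 2/1.
  12 + 1/2 = 25/2
  2 + 2/25 = 52/25
  8 + 25/52 = 441/52
  2 + 52/441 = 934/441
  9 + 441/934 = 8847/934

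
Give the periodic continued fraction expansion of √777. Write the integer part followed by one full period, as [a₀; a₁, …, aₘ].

a₀ = ⌊√777⌋ = 27.
With m₀=0, d₀=1 and mₖ₊₁ = dₖaₖ − mₖ, dₖ₊₁ = (n − mₖ₊₁²)/dₖ, aₖ₊₁ = ⌊(a₀+mₖ₊₁)/dₖ₊₁⌋:
  k=1: m=27, d=48, a=1
  k=2: m=21, d=7, a=6
  k=3: m=21, d=48, a=1
  k=4: m=27, d=1, a=54
d=1 and a=2a₀=54 at k=4, so the next step gives (m, d) = (27, 48) again — its k=1 value — and the period has length 4.

[27; 1, 6, 1, 54]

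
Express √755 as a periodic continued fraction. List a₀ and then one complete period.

a₀ = ⌊√755⌋ = 27.
With m₀=0, d₀=1 and mₖ₊₁ = dₖaₖ − mₖ, dₖ₊₁ = (n − mₖ₊₁²)/dₖ, aₖ₊₁ = ⌊(a₀+mₖ₊₁)/dₖ₊₁⌋:
  k=1: m=27, d=26, a=2
  k=2: m=25, d=5, a=10
  k=3: m=25, d=26, a=2
  k=4: m=27, d=1, a=54
d=1 and a=2a₀=54 at k=4, so the next step gives (m, d) = (27, 26) again — its k=1 value — and the period has length 4.

[27; 2, 10, 2, 54]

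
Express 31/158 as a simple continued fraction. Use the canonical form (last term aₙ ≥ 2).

31 = 0×158 + 31
158 = 5×31 + 3
31 = 10×3 + 1
3 = 3×1 + 0  (stop)
So 31/158 = [0; 5, 10, 3].

[0; 5, 10, 3]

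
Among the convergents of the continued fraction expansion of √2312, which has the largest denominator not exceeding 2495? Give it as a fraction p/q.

√2312 = [48; 12, 96, …] (period length 2).
Convergents:
  p_0/q_0 = 48/1
  p_1/q_1 = 577/12
  p_2/q_2 = 55440/1153
  p_3/q_3 = 665857/13848
q_2 = 1153 ≤ 2495 < 13848 = q_3, so the answer is 55440/1153.

55440/1153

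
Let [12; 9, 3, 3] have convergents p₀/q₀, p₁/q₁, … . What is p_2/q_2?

Using pₖ = aₖpₖ₋₁ + pₖ₋₂, qₖ = aₖqₖ₋₁ + qₖ₋₂ (with p₋₁=1, p₋₂=0, q₋₁=0, q₋₂=1):
  k=0: a=12, p=12, q=1
  k=1: a=9, p=109, q=9
  k=2: a=3, p=339, q=28

339/28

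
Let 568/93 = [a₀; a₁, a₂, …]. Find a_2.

3

568 = 6·93 + 10   →  a_0 = 6
93 = 9·10 + 3   →  a_1 = 9
10 = 3·3 + 1   →  a_2 = 3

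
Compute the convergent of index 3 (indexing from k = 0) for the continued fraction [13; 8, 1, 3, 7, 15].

459/35

Using pₖ = aₖpₖ₋₁ + pₖ₋₂, qₖ = aₖqₖ₋₁ + qₖ₋₂ (with p₋₁=1, p₋₂=0, q₋₁=0, q₋₂=1):
  k=0: a=13, p=13, q=1
  k=1: a=8, p=105, q=8
  k=2: a=1, p=118, q=9
  k=3: a=3, p=459, q=35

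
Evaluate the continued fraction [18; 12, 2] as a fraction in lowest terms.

Using pₖ = aₖpₖ₋₁ + pₖ₋₂ and qₖ = aₖqₖ₋₁ + qₖ₋₂:
  k=0: a=18, p=18, q=1
  k=1: a=12, p=217, q=12
  k=2: a=2, p=452, q=25

452/25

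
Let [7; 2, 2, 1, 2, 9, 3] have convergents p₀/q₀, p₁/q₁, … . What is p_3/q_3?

Using pₖ = aₖpₖ₋₁ + pₖ₋₂, qₖ = aₖqₖ₋₁ + qₖ₋₂ (with p₋₁=1, p₋₂=0, q₋₁=0, q₋₂=1):
  k=0: a=7, p=7, q=1
  k=1: a=2, p=15, q=2
  k=2: a=2, p=37, q=5
  k=3: a=1, p=52, q=7

52/7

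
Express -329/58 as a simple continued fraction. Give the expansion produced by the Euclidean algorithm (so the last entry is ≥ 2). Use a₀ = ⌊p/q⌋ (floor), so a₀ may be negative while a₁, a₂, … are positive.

-329 = -6·58 + 19
58 = 3·19 + 1
19 = 19·1 + 0  (stop)
So -329/58 = [-6; 3, 19].

[-6; 3, 19]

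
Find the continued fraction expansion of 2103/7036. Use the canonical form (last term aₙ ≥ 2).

2103 = 0*7036 + 2103
7036 = 3*2103 + 727
2103 = 2*727 + 649
727 = 1*649 + 78
649 = 8*78 + 25
78 = 3*25 + 3
25 = 8*3 + 1
3 = 3*1 + 0  (stop)
So 2103/7036 = [0; 3, 2, 1, 8, 3, 8, 3].

[0; 3, 2, 1, 8, 3, 8, 3]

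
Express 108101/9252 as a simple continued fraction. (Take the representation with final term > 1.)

108101 = 11×9252 + 6329
9252 = 1×6329 + 2923
6329 = 2×2923 + 483
2923 = 6×483 + 25
483 = 19×25 + 8
25 = 3×8 + 1
8 = 8×1 + 0  (stop)
So 108101/9252 = [11; 1, 2, 6, 19, 3, 8].

[11; 1, 2, 6, 19, 3, 8]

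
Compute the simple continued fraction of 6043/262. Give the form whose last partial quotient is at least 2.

[23; 15, 2, 2, 3]

6043 = 23*262 + 17
262 = 15*17 + 7
17 = 2*7 + 3
7 = 2*3 + 1
3 = 3*1 + 0  (stop)
So 6043/262 = [23; 15, 2, 2, 3].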